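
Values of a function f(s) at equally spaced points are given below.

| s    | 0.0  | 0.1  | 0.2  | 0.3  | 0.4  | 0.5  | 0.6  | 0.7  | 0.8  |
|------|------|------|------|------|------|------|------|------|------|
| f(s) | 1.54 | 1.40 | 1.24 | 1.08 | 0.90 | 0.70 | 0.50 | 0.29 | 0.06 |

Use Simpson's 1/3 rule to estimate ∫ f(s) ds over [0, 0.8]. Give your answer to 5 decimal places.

0.69200

h = 0.1, n = 8.
(h/3)·[y₀ + 4y₁ + 2y₂ + 4y₃ + 2y₄ + 4y₅ + 2y₆ + 4y₇ + y₈] = 0.033333·(20.76) = 0.69200.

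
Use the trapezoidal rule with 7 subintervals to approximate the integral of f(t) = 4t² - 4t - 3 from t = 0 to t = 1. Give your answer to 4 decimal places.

-3.6531

h = (1 − 0)/7 = 0.142857.
Nodes t₀,…,t₇ = 0, 0.142857, 0.285714, 0.428571, 0.571429, 0.714286, 0.857143, 1.
f(t) = 4t² - 4t - 3: f₀=-3, f₁=-3.489796, f₂=-3.816327, f₃=-3.979592, f₄=-3.979592, f₅=-3.816327, f₆=-3.489796, f₇=-3.
(h/2)·[f₀ + 2f₁ + 2f₂ + 2f₃ + 2f₄ + 2f₅ + 2f₆ + f₇] = 0.071429·(-51.142857) = -3.6531.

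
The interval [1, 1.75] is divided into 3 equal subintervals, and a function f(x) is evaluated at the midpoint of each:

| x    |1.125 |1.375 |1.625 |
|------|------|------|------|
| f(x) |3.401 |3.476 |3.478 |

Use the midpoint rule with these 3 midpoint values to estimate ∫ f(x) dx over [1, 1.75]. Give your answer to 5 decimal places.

2.58875

h = 0.25, n = 3.
h·[y(m₁) + y(m₂) + y(m₃)] = 0.25·(10.355) = 2.58875.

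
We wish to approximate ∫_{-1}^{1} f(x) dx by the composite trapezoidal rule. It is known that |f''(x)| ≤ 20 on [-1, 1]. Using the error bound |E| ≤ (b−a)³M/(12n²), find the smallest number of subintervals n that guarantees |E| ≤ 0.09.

Need 160/(12n²) ≤ 0.09.
n² ≥ 160/(12·0.09) = 148.148 ⇒ n ≥ 12.1716, so the smallest n is 13.

13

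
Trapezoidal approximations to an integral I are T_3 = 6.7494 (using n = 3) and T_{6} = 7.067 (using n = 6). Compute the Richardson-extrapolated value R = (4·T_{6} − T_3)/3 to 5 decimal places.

R = (4·T_{6} − T_3) / 3 = (4·7.067 − 6.7494)/3 = (21.5186)/3 = 7.17287.

7.17287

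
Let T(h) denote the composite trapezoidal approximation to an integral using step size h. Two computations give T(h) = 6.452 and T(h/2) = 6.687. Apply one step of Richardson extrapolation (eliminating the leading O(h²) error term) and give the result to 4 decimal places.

R = (4·T(h/2) − T(h)) / 3 = (4·6.687 − 6.452)/3 = (20.296)/3 = 6.7653.

6.7653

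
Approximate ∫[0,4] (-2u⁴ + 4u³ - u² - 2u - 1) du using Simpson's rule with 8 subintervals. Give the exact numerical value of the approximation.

-195

h = (4 − 0)/8 = 0.5.
Nodes u₀,…,u₈ = 0, 0.5, 1, 1.5, 2, 2.5, 3, 3.5, 4.
f(u) = -2u⁴ + 4u³ - u² - 2u - 1: f₀=-1, f₁=-1.875, f₂=-2, f₃=-2.875, f₄=-9, f₅=-27.875, f₆=-70, f₇=-148.875, f₈=-281.
(h/3)·[f₀ + 4f₁ + 2f₂ + 4f₃ + 2f₄ + 4f₅ + 2f₆ + 4f₇ + f₈] = 0.166667·(-1170) = -195.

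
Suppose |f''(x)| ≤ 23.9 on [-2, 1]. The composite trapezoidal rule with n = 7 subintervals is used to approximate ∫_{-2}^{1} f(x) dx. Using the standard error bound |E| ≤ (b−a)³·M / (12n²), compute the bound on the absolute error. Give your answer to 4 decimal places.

1.0974

|E| ≤ (3)³·23.9 / (12·7²) = 645.3/588 = 1.0974.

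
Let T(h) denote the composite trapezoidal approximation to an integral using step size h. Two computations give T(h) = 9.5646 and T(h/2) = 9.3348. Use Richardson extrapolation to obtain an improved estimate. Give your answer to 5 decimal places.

R = (4·T(h/2) − T(h)) / 3 = (4·9.3348 − 9.5646)/3 = (27.7746)/3 = 9.25820.

9.25820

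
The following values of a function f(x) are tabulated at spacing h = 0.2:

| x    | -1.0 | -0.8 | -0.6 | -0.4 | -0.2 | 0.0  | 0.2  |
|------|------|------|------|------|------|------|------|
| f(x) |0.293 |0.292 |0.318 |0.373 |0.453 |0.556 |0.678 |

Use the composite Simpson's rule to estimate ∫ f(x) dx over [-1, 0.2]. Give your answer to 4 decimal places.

0.4931

h = 0.2, n = 6.
(h/3)·[y₀ + 4y₁ + 2y₂ + 4y₃ + 2y₄ + 4y₅ + y₆] = 0.066667·(7.397) = 0.4931.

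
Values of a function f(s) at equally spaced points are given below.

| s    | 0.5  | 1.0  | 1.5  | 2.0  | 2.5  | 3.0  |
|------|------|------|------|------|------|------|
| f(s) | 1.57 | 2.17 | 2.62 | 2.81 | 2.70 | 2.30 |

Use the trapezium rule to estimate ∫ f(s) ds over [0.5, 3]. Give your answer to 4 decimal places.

6.1175

h = 0.5, n = 5.
(h/2)·[y₀ + 2y₁ + 2y₂ + 2y₃ + 2y₄ + y₅] = 0.25·(24.47) = 6.1175.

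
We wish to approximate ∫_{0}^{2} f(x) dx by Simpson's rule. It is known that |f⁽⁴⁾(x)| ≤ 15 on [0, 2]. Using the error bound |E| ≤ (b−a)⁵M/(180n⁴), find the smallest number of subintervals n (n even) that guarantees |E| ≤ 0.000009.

24

Need 480/(180n⁴) ≤ 0.000009.
n⁴ ≥ 480/(180·0.000009) = 296296 ⇒ n ≥ 23.3309, so the smallest even n is 24. (n must be even for Simpson's rule.)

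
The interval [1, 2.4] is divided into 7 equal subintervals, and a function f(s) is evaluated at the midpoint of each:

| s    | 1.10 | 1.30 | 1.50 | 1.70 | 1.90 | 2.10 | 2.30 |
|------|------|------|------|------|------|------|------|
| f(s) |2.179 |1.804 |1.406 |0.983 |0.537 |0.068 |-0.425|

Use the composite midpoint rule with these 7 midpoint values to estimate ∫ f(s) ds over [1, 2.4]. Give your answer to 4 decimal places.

1.3104

h = 0.2, n = 7.
h·[y(m₁) + y(m₂) + y(m₃) + y(m₄) + y(m₅) + y(m₆) + y(m₇)] = 0.2·(6.552) = 1.3104.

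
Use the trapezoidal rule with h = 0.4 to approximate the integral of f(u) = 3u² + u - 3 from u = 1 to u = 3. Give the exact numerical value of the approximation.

24.16

h = (3 − 1)/5 = 0.4.
Nodes u₀,…,u₅ = 1, 1.4, 1.8, 2.2, 2.6, 3.
f(u) = 3u² + u - 3: f₀=1, f₁=4.28, f₂=8.52, f₃=13.72, f₄=19.88, f₅=27.
(h/2)·[f₀ + 2f₁ + 2f₂ + 2f₃ + 2f₄ + f₅] = 0.2·(120.8) = 24.16.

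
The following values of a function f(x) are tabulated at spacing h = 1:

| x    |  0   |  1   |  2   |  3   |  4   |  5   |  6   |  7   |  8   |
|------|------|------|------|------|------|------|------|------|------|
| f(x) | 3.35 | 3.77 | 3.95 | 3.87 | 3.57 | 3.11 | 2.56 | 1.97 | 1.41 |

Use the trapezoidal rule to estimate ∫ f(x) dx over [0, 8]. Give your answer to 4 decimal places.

25.1800

h = 1, n = 8.
(h/2)·[y₀ + 2y₁ + 2y₂ + 2y₃ + 2y₄ + 2y₅ + 2y₆ + 2y₇ + y₈] = 0.5·(50.36) = 25.1800.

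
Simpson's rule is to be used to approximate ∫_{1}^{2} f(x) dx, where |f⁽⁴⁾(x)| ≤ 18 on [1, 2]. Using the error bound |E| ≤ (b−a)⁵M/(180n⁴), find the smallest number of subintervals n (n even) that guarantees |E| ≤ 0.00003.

Need 18/(180n⁴) ≤ 0.00003.
n⁴ ≥ 18/(180·0.00003) = 3333.33 ⇒ n ≥ 7.5984, so the smallest even n is 8. (n must be even for Simpson's rule.)

8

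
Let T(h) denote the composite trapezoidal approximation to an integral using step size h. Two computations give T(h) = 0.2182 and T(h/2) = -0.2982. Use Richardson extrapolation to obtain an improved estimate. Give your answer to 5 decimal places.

-0.47033

R = (4·T(h/2) − T(h)) / 3 = (4·(-0.2982) − 0.2182)/3 = (-1.4110)/3 = -0.47033.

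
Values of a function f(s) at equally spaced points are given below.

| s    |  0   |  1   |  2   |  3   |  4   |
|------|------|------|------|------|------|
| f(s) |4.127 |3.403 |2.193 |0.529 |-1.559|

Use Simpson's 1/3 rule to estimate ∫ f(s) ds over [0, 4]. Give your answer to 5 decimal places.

h = 1, n = 4.
(h/3)·[y₀ + 4y₁ + 2y₂ + 4y₃ + y₄] = 0.333333·(22.682) = 7.56067.

7.56067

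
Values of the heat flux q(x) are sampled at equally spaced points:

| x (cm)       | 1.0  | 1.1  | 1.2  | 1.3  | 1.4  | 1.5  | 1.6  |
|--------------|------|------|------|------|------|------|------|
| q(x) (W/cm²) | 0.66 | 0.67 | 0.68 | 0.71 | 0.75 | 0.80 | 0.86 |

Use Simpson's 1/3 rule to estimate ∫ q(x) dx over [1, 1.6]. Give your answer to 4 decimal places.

h = 0.1, n = 6.
(h/3)·[y₀ + 4y₁ + 2y₂ + 4y₃ + 2y₄ + 4y₅ + y₆] = 0.033333·(13.10) = 0.4367.

0.4367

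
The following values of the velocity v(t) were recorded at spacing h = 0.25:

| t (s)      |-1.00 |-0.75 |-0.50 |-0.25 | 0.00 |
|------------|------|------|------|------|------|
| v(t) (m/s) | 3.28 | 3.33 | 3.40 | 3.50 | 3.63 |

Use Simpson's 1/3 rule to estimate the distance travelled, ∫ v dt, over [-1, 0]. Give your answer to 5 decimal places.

h = 0.25, n = 4.
(h/3)·[y₀ + 4y₁ + 2y₂ + 4y₃ + y₄] = 0.083333·(41.03) = 3.41917.

3.41917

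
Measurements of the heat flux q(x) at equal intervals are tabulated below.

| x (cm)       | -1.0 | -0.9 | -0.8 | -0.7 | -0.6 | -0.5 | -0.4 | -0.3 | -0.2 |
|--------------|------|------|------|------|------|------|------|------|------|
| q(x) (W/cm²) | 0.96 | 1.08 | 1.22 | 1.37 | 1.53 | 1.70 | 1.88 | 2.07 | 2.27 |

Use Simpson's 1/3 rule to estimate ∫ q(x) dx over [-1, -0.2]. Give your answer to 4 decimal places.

h = 0.1, n = 8.
(h/3)·[y₀ + 4y₁ + 2y₂ + 4y₃ + 2y₄ + 4y₅ + 2y₆ + 4y₇ + y₈] = 0.033333·(37.37) = 1.2457.

1.2457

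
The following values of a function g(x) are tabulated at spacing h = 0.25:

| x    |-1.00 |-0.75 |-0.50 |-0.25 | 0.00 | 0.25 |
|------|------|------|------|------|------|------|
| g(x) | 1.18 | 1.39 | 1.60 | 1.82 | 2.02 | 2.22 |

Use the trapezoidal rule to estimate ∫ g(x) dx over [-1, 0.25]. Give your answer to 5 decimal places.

h = 0.25, n = 5.
(h/2)·[y₀ + 2y₁ + 2y₂ + 2y₃ + 2y₄ + y₅] = 0.125·(17.06) = 2.13250.

2.13250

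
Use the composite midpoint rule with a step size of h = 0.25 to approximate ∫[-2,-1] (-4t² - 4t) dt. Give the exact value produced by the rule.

-3.3125

h = (-1 − (-2))/4 = 0.25.
Midpoints m₁,…,m₄ = -1.875, -1.625, -1.375, -1.125.
f(m₁)=-6.5625, f(m₂)=-4.0625, f(m₃)=-2.0625, f(m₄)=-0.5625.
h·[f(m₁) + f(m₂) + f(m₃) + f(m₄)] = 0.25·(-13.25) = -3.3125.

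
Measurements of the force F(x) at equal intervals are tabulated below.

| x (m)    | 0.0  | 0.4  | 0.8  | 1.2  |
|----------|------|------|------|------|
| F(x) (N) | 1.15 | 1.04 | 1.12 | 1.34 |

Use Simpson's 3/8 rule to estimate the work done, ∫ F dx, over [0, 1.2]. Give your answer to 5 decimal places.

h = 0.4, n = 3.
(3h/8)·[y₀ + 3y₁ + 3y₂ + y₃] = 0.15·(8.97) = 1.34550.

1.34550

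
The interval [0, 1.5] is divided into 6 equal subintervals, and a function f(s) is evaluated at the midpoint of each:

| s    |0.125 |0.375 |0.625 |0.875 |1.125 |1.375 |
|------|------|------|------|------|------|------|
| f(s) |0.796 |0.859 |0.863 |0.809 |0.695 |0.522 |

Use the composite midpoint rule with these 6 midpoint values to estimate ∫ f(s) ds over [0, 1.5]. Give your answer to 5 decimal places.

h = 0.25, n = 6.
h·[y(m₁) + y(m₂) + y(m₃) + y(m₄) + y(m₅) + y(m₆)] = 0.25·(4.544) = 1.13600.

1.13600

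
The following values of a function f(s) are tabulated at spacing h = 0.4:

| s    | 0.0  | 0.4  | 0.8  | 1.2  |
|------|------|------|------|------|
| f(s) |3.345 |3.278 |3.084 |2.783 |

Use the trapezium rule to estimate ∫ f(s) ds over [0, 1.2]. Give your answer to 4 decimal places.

h = 0.4, n = 3.
(h/2)·[y₀ + 2y₁ + 2y₂ + y₃] = 0.2·(18.852) = 3.7704.

3.7704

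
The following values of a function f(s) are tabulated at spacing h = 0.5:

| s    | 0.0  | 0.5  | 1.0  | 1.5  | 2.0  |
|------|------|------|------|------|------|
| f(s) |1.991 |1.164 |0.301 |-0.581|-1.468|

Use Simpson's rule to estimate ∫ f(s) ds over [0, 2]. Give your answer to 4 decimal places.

0.5762

h = 0.5, n = 4.
(h/3)·[y₀ + 4y₁ + 2y₂ + 4y₃ + y₄] = 0.166667·(3.457) = 0.5762.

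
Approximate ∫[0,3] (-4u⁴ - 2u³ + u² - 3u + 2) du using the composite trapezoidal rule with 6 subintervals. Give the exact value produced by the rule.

-243.375

h = (3 − 0)/6 = 0.5.
Nodes u₀,…,u₆ = 0, 0.5, 1, 1.5, 2, 2.5, 3.
f(u) = -4u⁴ - 2u³ + u² - 3u + 2: f₀=2, f₁=0.25, f₂=-6, f₃=-27.25, f₄=-80, f₅=-186.75, f₆=-376.
(h/2)·[f₀ + 2f₁ + 2f₂ + 2f₃ + 2f₄ + 2f₅ + f₆] = 0.25·(-973.5) = -243.375.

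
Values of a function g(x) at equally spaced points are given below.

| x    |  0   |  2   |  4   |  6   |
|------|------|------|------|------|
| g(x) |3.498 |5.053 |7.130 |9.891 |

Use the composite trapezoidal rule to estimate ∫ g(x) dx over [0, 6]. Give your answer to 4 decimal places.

37.7550

h = 2, n = 3.
(h/2)·[y₀ + 2y₁ + 2y₂ + y₃] = 1·(37.755) = 37.7550.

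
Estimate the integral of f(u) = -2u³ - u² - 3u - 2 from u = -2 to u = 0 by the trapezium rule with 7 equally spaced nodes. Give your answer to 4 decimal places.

7.5185

h = (0 − (-2))/6 = 0.333333.
Nodes u₀,…,u₆ = -2, -1.666667, -1.333333, -1, -0.666667, -0.333333, 0.
f(u) = -2u³ - u² - 3u - 2: f₀=16, f₁=9.481481, f₂=4.962963, f₃=2, f₄=0.148148, f₅=-1.037037, f₆=-2.
(h/2)·[f₀ + 2f₁ + 2f₂ + 2f₃ + 2f₄ + 2f₅ + f₆] = 0.166667·(45.111111) = 7.5185.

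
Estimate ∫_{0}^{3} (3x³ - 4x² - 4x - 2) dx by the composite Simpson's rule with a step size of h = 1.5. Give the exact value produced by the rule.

0.75

h = (3 − 0)/2 = 1.5.
Nodes x₀,…,x₂ = 0, 1.5, 3.
f(x) = 3x³ - 4x² - 4x - 2: f₀=-2, f₁=-6.875, f₂=31.
(h/3)·[f₀ + 4f₁ + f₂] = 0.5·(1.5) = 0.75.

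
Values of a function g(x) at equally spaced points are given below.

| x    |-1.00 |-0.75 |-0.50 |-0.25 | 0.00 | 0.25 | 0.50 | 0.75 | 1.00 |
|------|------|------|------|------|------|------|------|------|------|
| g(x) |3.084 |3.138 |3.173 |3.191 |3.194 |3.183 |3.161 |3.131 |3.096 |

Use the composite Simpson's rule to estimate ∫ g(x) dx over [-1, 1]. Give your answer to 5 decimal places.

6.31733

h = 0.25, n = 8.
(h/3)·[y₀ + 4y₁ + 2y₂ + 4y₃ + 2y₄ + 4y₅ + 2y₆ + 4y₇ + y₈] = 0.083333·(75.808) = 6.31733.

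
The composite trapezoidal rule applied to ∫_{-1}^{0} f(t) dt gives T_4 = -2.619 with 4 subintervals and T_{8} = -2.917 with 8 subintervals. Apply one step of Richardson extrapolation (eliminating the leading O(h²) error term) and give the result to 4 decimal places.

-3.0163

R = (4·T_{8} − T_4) / 3 = (4·(-2.917) − (-2.619))/3 = (-9.049)/3 = -3.0163.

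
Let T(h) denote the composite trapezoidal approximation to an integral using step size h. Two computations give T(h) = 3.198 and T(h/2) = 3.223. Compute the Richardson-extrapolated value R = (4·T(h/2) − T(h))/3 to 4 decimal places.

R = (4·T(h/2) − T(h)) / 3 = (4·3.223 − 3.198)/3 = (9.694)/3 = 3.2313.

3.2313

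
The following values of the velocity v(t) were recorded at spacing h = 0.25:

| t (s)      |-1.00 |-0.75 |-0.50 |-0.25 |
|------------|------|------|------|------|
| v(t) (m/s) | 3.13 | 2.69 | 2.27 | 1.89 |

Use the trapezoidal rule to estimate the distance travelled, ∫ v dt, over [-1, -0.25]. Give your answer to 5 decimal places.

1.86750

h = 0.25, n = 3.
(h/2)·[y₀ + 2y₁ + 2y₂ + y₃] = 0.125·(14.94) = 1.86750.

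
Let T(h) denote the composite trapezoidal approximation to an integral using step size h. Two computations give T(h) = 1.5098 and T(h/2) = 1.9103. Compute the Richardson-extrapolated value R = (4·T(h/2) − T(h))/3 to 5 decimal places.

R = (4·T(h/2) − T(h)) / 3 = (4·1.9103 − 1.5098)/3 = (6.1314)/3 = 2.04380.

2.04380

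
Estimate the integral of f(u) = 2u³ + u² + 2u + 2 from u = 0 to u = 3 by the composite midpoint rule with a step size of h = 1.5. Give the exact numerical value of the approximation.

58.875

h = (3 − 0)/2 = 1.5.
Midpoints m₁,…,m₂ = 0.75, 2.25.
f(m₁)=4.90625, f(m₂)=34.34375.
h·[f(m₁) + f(m₂)] = 1.5·(39.25) = 58.875.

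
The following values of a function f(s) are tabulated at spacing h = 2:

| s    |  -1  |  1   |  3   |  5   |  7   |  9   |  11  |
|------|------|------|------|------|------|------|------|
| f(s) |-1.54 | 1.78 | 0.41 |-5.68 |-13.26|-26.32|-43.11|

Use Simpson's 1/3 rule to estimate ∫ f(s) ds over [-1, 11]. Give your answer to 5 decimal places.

-127.48667

h = 2, n = 6.
(h/3)·[y₀ + 4y₁ + 2y₂ + 4y₃ + 2y₄ + 4y₅ + y₆] = 0.666667·(-191.23) = -127.48667.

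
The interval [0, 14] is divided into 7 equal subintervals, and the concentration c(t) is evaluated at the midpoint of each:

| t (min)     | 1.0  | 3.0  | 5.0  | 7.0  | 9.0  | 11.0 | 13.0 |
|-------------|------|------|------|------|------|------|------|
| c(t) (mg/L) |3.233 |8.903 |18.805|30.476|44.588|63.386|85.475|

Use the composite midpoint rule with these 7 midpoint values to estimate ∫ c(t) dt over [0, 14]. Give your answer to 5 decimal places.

509.73200

h = 2, n = 7.
h·[y(m₁) + y(m₂) + y(m₃) + y(m₄) + y(m₅) + y(m₆) + y(m₇)] = 2·(254.866) = 509.73200.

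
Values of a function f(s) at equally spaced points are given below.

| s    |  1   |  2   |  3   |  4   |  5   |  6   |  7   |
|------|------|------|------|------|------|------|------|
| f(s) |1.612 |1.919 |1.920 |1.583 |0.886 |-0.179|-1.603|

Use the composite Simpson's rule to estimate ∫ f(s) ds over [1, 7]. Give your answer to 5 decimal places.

h = 1, n = 6.
(h/3)·[y₀ + 4y₁ + 2y₂ + 4y₃ + 2y₄ + 4y₅ + y₆] = 0.333333·(18.913) = 6.30433.

6.30433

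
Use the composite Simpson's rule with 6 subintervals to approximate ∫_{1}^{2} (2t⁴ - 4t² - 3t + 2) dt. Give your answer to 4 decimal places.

h = (2 − 1)/6 = 0.166667.
Nodes t₀,…,t₆ = 1, 1.166667, 1.333333, 1.5, 1.666667, 1.833333, 2.
f(t) = 2t⁴ - 4t² - 3t + 2: f₀=-3, f₁=-3.239198, f₂=-2.790123, f₃=-1.375, f₄=1.320988, f₅=5.649691, f₆=12.
(h/3)·[f₀ + 4f₁ + 2f₂ + 4f₃ + 2f₄ + 4f₅ + f₆] = 0.055556·(10.203704) = 0.5669.

0.5669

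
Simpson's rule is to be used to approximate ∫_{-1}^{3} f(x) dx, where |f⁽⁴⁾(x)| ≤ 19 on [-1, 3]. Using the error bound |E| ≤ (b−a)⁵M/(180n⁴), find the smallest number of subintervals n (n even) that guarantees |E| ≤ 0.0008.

Need 19456/(180n⁴) ≤ 0.0008.
n⁴ ≥ 19456/(180·0.0008) = 135111 ⇒ n ≥ 19.1722, so the smallest even n is 20. (n must be even for Simpson's rule.)

20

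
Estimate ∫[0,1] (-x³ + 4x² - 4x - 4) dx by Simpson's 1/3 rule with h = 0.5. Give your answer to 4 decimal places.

-4.9167

h = (1 − 0)/2 = 0.5.
Nodes x₀,…,x₂ = 0, 0.5, 1.
f(x) = -x³ + 4x² - 4x - 4: f₀=-4, f₁=-5.125, f₂=-5.
(h/3)·[f₀ + 4f₁ + f₂] = 0.166667·(-29.5) = -4.9167.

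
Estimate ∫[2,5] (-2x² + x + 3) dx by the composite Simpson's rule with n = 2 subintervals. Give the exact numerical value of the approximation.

-58.5

h = (5 − 2)/2 = 1.5.
Nodes x₀,…,x₂ = 2, 3.5, 5.
f(x) = -2x² + x + 3: f₀=-3, f₁=-18, f₂=-42.
(h/3)·[f₀ + 4f₁ + f₂] = 0.5·(-117) = -58.5.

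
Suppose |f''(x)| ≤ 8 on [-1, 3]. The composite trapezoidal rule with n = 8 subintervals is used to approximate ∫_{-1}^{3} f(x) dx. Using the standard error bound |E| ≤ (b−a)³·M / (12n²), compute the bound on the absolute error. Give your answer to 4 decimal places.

|E| ≤ (4)³·8 / (12·8²) = 512/768 = 0.6667.

0.6667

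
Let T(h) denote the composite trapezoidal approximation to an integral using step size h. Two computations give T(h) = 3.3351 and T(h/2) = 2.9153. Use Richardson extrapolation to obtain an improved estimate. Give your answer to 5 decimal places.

2.77537

R = (4·T(h/2) − T(h)) / 3 = (4·2.9153 − 3.3351)/3 = (8.3261)/3 = 2.77537.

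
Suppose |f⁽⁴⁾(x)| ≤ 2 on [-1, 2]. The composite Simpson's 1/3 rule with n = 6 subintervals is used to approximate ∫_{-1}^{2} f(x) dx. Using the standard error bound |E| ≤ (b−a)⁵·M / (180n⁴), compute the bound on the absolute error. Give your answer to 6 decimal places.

0.002083

|E| ≤ (3)⁵·2 / (180·6⁴) = 486/233280 = 0.002083.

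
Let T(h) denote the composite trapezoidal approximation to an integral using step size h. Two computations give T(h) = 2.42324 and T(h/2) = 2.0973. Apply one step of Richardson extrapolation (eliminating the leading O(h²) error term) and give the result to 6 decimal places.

1.988653

R = (4·T(h/2) − T(h)) / 3 = (4·2.0973 − 2.42324)/3 = (5.96596)/3 = 1.988653.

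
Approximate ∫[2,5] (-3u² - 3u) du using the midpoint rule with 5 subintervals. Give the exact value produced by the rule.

h = (5 − 2)/5 = 0.6.
Midpoints m₁,…,m₅ = 2.3, 2.9, 3.5, 4.1, 4.7.
f(m₁)=-22.77, f(m₂)=-33.93, f(m₃)=-47.25, f(m₄)=-62.73, f(m₅)=-80.37.
h·[f(m₁) + f(m₂) + f(m₃) + f(m₄) + f(m₅)] = 0.6·(-247.05) = -148.23.

-148.23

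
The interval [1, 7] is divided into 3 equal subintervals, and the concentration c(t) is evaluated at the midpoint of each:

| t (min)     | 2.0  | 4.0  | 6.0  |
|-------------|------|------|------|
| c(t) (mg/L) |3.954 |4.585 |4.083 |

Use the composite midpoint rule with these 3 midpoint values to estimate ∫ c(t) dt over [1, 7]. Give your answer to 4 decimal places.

h = 2, n = 3.
h·[y(m₁) + y(m₂) + y(m₃)] = 2·(12.622) = 25.2440.

25.2440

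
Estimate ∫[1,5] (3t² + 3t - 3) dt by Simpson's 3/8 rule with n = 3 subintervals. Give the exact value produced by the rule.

h = (5 − 1)/3 = 1.333333.
Nodes t₀,…,t₃ = 1, 2.333333, 3.666667, 5.
f(t) = 3t² + 3t - 3: f₀=3, f₁=20.333333, f₂=48.333333, f₃=87.
(3h/8)·[f₀ + 3f₁ + 3f₂ + f₃] = 0.5·(296) = 148.

148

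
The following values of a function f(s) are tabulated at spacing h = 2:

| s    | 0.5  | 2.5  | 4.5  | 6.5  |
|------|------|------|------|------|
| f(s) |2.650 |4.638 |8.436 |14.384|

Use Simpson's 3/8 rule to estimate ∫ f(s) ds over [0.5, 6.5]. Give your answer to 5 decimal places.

h = 2, n = 3.
(3h/8)·[y₀ + 3y₁ + 3y₂ + y₃] = 0.75·(56.256) = 42.19200.

42.19200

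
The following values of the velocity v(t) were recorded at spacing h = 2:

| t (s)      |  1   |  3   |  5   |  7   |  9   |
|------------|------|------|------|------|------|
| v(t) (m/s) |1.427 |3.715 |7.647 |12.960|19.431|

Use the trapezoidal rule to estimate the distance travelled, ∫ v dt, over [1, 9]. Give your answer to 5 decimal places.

69.50200

h = 2, n = 4.
(h/2)·[y₀ + 2y₁ + 2y₂ + 2y₃ + y₄] = 1·(69.502) = 69.50200.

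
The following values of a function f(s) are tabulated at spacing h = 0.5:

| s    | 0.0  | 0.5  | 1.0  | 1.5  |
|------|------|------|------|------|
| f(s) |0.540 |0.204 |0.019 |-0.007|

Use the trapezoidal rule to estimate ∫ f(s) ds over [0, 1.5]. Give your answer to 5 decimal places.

h = 0.5, n = 3.
(h/2)·[y₀ + 2y₁ + 2y₂ + y₃] = 0.25·(0.979) = 0.24475.

0.24475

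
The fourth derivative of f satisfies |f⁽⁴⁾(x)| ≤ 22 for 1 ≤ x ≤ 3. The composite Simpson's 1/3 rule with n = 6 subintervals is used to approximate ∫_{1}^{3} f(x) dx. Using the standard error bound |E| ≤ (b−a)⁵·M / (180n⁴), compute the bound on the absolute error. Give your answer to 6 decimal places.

|E| ≤ (2)⁵·22 / (180·6⁴) = 704/233280 = 0.003018.

0.003018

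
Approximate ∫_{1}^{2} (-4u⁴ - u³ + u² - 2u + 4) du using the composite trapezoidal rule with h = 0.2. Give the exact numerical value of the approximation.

h = (2 − 1)/5 = 0.2.
Nodes u₀,…,u₅ = 1, 1.2, 1.4, 1.6, 1.8, 2.
f(u) = -4u⁴ - u³ + u² - 2u + 4: f₀=-2, f₁=-6.9824, f₂=-14.9504, f₃=-26.9504, f₄=-44.1824, f₅=-68.
(h/2)·[f₀ + 2f₁ + 2f₂ + 2f₃ + 2f₄ + f₅] = 0.1·(-256.1312) = -25.61312.

-25.61312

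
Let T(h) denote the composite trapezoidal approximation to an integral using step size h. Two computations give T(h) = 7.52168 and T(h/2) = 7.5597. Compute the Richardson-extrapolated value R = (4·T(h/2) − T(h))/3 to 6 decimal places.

7.572373

R = (4·T(h/2) − T(h)) / 3 = (4·7.5597 − 7.52168)/3 = (22.71712)/3 = 7.572373.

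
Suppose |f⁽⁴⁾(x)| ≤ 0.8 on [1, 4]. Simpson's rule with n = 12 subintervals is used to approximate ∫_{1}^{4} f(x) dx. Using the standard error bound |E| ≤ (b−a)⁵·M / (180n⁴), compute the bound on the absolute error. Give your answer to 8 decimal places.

0.00005208

|E| ≤ (3)⁵·0.8 / (180·12⁴) = 194.4/3732480 = 0.00005208.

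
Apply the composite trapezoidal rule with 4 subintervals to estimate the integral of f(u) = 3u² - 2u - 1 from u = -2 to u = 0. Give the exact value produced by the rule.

10.25

h = (0 − (-2))/4 = 0.5.
Nodes u₀,…,u₄ = -2, -1.5, -1, -0.5, 0.
f(u) = 3u² - 2u - 1: f₀=15, f₁=8.75, f₂=4, f₃=0.75, f₄=-1.
(h/2)·[f₀ + 2f₁ + 2f₂ + 2f₃ + f₄] = 0.25·(41) = 10.25.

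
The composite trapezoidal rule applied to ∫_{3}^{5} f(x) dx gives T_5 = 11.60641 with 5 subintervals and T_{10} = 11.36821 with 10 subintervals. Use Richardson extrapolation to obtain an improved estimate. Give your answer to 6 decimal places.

11.288810

R = (4·T_{10} − T_5) / 3 = (4·11.36821 − 11.60641)/3 = (33.86643)/3 = 11.288810.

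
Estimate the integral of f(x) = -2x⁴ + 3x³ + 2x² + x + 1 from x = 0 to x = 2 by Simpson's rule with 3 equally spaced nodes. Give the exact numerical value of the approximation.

h = (2 − 0)/2 = 1.
Nodes x₀,…,x₂ = 0, 1, 2.
f(x) = -2x⁴ + 3x³ + 2x² + x + 1: f₀=1, f₁=5, f₂=3.
(h/3)·[f₀ + 4f₁ + f₂] = 0.333333·(24) = 8.

8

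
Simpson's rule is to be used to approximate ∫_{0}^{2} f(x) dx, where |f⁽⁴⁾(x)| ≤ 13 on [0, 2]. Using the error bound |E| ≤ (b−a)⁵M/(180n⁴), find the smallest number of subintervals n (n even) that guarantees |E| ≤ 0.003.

6

Need 416/(180n⁴) ≤ 0.003.
n⁴ ≥ 416/(180·0.003) = 770.37 ⇒ n ≥ 5.2684, so the smallest even n is 6. (n must be even for Simpson's rule.)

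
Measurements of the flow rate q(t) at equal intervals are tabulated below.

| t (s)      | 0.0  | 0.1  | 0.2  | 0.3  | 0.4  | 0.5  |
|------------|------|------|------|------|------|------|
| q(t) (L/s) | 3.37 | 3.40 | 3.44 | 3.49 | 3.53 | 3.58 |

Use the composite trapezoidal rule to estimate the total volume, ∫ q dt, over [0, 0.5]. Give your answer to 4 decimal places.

h = 0.1, n = 5.
(h/2)·[y₀ + 2y₁ + 2y₂ + 2y₃ + 2y₄ + y₅] = 0.05·(34.67) = 1.7335.

1.7335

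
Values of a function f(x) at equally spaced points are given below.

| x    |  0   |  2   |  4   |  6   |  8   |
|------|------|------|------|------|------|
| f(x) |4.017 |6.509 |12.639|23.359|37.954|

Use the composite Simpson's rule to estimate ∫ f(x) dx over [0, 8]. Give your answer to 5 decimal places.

124.48067

h = 2, n = 4.
(h/3)·[y₀ + 4y₁ + 2y₂ + 4y₃ + y₄] = 0.666667·(186.721) = 124.48067.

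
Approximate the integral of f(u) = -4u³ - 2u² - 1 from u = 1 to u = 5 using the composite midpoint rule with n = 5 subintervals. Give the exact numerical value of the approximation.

h = (5 − 1)/5 = 0.8.
Midpoints m₁,…,m₅ = 1.4, 2.2, 3, 3.8, 4.6.
f(m₁)=-15.896, f(m₂)=-53.272, f(m₃)=-127, f(m₄)=-249.368, f(m₅)=-432.664.
h·[f(m₁) + f(m₂) + f(m₃) + f(m₄) + f(m₅)] = 0.8·(-878.2) = -702.56.

-702.56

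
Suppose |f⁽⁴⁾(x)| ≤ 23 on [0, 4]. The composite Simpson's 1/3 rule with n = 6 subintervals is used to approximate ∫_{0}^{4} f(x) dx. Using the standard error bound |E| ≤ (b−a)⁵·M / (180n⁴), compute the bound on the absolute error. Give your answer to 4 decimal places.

0.1010

|E| ≤ (4)⁵·23 / (180·6⁴) = 23552/233280 = 0.1010.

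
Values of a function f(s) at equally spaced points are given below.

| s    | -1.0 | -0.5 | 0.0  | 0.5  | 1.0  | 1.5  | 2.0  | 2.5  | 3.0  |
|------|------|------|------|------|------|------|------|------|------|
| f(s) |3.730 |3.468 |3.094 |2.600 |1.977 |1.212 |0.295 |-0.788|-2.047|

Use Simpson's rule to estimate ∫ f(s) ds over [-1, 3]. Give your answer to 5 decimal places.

h = 0.5, n = 8.
(h/3)·[y₀ + 4y₁ + 2y₂ + 4y₃ + 2y₄ + 4y₅ + 2y₆ + 4y₇ + y₈] = 0.166667·(38.383) = 6.39717.

6.39717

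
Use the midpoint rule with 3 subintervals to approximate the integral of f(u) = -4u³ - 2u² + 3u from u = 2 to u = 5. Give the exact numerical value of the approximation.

h = (5 − 2)/3 = 1.
Midpoints m₁,…,m₃ = 2.5, 3.5, 4.5.
f(m₁)=-67.5, f(m₂)=-185.5, f(m₃)=-391.5.
h·[f(m₁) + f(m₂) + f(m₃)] = 1·(-644.5) = -644.5.

-644.5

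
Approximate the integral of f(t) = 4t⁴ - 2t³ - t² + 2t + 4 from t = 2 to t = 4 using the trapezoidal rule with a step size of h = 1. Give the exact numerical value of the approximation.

h = (4 − 2)/2 = 1.
Nodes t₀,…,t₂ = 2, 3, 4.
f(t) = 4t⁴ - 2t³ - t² + 2t + 4: f₀=52, f₁=271, f₂=892.
(h/2)·[f₀ + 2f₁ + f₂] = 0.5·(1486) = 743.

743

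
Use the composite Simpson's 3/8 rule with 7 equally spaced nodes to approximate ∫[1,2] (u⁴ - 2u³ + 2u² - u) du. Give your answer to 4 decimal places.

1.8669

h = (2 − 1)/6 = 0.166667.
Nodes u₀,…,u₆ = 1, 1.166667, 1.333333, 1.5, 1.666667, 1.833333, 2.
f(u) = u⁴ - 2u³ + 2u² - u: f₀=0, f₁=0.232253, f₂=0.641975, f₃=1.3125, f₄=2.345679, f₅=3.861883, f₆=6.
(3h/8)·[f₀ + 3f₁ + 3f₂ + 2f₃ + 3f₄ + 3f₅ + f₆] = 0.0625·(29.870370) = 1.8669.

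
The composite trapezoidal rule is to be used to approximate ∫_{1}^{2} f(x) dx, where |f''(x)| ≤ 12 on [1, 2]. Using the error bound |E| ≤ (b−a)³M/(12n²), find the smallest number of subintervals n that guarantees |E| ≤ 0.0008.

Need 12/(12n²) ≤ 0.0008.
n² ≥ 12/(12·0.0008) = 1250 ⇒ n ≥ 35.3553, so the smallest n is 36.

36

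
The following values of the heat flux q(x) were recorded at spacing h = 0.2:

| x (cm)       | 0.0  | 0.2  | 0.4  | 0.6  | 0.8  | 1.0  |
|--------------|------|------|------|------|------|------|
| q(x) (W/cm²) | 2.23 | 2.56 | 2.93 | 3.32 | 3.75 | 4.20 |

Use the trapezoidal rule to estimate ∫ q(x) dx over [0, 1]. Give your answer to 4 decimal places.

h = 0.2, n = 5.
(h/2)·[y₀ + 2y₁ + 2y₂ + 2y₃ + 2y₄ + y₅] = 0.1·(31.55) = 3.1550.

3.1550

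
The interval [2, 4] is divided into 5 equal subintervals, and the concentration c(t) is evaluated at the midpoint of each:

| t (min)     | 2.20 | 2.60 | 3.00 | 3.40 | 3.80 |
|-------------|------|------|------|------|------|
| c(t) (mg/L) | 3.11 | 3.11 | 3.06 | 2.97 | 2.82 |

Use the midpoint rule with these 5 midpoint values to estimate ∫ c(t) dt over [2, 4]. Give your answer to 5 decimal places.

h = 0.4, n = 5.
h·[y(m₁) + y(m₂) + y(m₃) + y(m₄) + y(m₅)] = 0.4·(15.07) = 6.02800.

6.02800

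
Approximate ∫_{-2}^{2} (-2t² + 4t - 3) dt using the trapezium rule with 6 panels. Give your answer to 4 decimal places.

h = (2 − (-2))/6 = 0.666667.
Nodes t₀,…,t₆ = -2, -1.333333, -0.666667, 0, 0.666667, 1.333333, 2.
f(t) = -2t² + 4t - 3: f₀=-19, f₁=-11.888889, f₂=-6.555556, f₃=-3, f₄=-1.222222, f₅=-1.222222, f₆=-3.
(h/2)·[f₀ + 2f₁ + 2f₂ + 2f₃ + 2f₄ + 2f₅ + f₆] = 0.333333·(-69.777778) = -23.2593.

-23.2593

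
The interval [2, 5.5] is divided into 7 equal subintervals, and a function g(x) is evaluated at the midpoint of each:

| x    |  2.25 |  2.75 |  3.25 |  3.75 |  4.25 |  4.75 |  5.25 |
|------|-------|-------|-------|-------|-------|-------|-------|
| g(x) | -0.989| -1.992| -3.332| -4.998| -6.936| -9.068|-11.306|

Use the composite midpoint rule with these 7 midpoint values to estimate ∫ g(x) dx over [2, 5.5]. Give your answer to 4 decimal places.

-19.3105

h = 0.5, n = 7.
h·[y(m₁) + y(m₂) + y(m₃) + y(m₄) + y(m₅) + y(m₆) + y(m₇)] = 0.5·(-38.621) = -19.3105.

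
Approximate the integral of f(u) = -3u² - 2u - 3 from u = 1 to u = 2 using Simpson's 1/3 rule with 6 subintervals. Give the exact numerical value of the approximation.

h = (2 − 1)/6 = 0.166667.
Nodes u₀,…,u₆ = 1, 1.166667, 1.333333, 1.5, 1.666667, 1.833333, 2.
f(u) = -3u² - 2u - 3: f₀=-8, f₁=-9.416667, f₂=-11, f₃=-12.75, f₄=-14.666667, f₅=-16.75, f₆=-19.
(h/3)·[f₀ + 4f₁ + 2f₂ + 4f₃ + 2f₄ + 4f₅ + f₆] = 0.055556·(-234) = -13.

-13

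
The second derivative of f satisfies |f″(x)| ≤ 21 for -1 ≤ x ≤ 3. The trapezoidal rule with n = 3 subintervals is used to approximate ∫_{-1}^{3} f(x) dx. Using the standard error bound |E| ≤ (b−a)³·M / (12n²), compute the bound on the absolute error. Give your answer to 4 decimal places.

|E| ≤ (4)³·21 / (12·3²) = 1344/108 = 12.4444.

12.4444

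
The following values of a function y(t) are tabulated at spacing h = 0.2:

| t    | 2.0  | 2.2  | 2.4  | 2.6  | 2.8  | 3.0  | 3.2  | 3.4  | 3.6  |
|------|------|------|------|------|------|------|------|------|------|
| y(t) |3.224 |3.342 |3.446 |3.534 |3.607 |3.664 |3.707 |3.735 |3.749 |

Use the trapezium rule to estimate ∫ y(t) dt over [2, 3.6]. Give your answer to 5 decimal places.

h = 0.2, n = 8.
(h/2)·[y₀ + 2y₁ + 2y₂ + 2y₃ + 2y₄ + 2y₅ + 2y₆ + 2y₇ + y₈] = 0.1·(57.043) = 5.70430.

5.70430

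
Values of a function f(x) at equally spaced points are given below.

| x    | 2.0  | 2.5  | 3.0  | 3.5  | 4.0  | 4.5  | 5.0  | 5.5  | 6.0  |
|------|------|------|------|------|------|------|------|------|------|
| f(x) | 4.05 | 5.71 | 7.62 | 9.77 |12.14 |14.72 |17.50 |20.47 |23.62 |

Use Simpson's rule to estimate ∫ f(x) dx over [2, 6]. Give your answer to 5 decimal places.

h = 0.5, n = 8.
(h/3)·[y₀ + 4y₁ + 2y₂ + 4y₃ + 2y₄ + 4y₅ + 2y₆ + 4y₇ + y₈] = 0.166667·(304.87) = 50.81167.

50.81167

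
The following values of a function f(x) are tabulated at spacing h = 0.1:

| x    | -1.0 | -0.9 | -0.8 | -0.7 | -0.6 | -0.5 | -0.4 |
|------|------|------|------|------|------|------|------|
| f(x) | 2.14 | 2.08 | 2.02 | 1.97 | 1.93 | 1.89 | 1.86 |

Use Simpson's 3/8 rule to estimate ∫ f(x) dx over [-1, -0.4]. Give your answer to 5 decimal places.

h = 0.1, n = 6.
(3h/8)·[y₀ + 3y₁ + 3y₂ + 2y₃ + 3y₄ + 3y₅ + y₆] = 0.0375·(31.70) = 1.18875.

1.18875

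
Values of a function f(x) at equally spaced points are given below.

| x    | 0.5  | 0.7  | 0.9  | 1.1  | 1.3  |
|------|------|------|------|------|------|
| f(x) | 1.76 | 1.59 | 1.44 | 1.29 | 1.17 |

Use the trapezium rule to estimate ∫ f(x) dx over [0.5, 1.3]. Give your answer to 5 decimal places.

1.15700

h = 0.2, n = 4.
(h/2)·[y₀ + 2y₁ + 2y₂ + 2y₃ + y₄] = 0.1·(11.57) = 1.15700.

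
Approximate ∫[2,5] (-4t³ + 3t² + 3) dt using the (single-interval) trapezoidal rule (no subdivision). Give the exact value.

-658.5

T = (b−a)/2 · [f(2) + f(5)] = 1.5·[(-17) + (-422)] = -658.5.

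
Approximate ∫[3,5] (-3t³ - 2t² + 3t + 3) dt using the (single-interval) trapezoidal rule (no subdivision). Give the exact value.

-494

T = (b−a)/2 · [f(3) + f(5)] = 1·[(-87) + (-407)] = -494.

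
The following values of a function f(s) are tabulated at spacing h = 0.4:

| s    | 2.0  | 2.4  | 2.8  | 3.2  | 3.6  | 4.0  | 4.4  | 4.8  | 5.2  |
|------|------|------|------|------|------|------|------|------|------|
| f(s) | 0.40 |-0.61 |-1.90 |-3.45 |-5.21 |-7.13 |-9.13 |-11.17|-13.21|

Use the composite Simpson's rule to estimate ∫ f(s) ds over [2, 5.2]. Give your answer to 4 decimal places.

-17.9640

h = 0.4, n = 8.
(h/3)·[y₀ + 4y₁ + 2y₂ + 4y₃ + 2y₄ + 4y₅ + 2y₆ + 4y₇ + y₈] = 0.133333·(-134.73) = -17.9640.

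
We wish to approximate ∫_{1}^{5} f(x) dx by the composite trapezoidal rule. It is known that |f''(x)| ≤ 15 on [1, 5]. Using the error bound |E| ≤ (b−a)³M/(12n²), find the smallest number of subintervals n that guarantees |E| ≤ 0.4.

15

Need 960/(12n²) ≤ 0.4.
n² ≥ 960/(12·0.4) = 200 ⇒ n ≥ 14.1421, so the smallest n is 15.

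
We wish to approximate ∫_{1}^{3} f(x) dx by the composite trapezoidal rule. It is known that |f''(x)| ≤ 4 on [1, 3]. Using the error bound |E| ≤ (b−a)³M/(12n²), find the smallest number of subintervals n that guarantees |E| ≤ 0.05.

Need 32/(12n²) ≤ 0.05.
n² ≥ 32/(12·0.05) = 53.3333 ⇒ n ≥ 7.3030, so the smallest n is 8.

8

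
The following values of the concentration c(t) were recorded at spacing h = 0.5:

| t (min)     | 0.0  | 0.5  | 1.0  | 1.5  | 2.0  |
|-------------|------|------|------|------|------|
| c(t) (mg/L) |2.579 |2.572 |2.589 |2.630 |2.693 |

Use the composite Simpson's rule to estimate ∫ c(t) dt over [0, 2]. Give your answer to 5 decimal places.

h = 0.5, n = 4.
(h/3)·[y₀ + 4y₁ + 2y₂ + 4y₃ + y₄] = 0.166667·(31.258) = 5.20967.

5.20967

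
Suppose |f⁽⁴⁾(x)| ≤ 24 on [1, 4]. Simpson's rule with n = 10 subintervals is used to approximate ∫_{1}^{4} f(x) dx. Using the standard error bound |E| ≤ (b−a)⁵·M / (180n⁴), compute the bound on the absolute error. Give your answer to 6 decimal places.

|E| ≤ (3)⁵·24 / (180·10⁴) = 5832/1800000 = 0.003240.

0.003240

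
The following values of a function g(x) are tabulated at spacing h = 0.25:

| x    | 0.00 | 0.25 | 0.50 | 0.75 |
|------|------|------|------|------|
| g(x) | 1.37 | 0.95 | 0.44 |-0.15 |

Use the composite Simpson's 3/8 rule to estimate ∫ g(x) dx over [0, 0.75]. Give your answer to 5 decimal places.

0.50531

h = 0.25, n = 3.
(3h/8)·[y₀ + 3y₁ + 3y₂ + y₃] = 0.09375·(5.39) = 0.50531.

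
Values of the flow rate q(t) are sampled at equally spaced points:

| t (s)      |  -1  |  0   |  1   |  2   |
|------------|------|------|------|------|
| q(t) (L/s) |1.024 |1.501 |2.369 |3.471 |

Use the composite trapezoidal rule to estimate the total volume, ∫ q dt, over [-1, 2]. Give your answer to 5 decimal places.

6.11750

h = 1, n = 3.
(h/2)·[y₀ + 2y₁ + 2y₂ + y₃] = 0.5·(12.235) = 6.11750.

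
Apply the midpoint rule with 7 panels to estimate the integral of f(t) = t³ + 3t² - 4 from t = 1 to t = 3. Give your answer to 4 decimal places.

37.8776

h = (3 − 1)/7 = 0.285714.
Midpoints m₁,…,m₇ = 1.142857, 1.428571, 1.714286, 2, 2.285714, 2.571429, 2.857143.
f(m₁)=1.411079, f(m₂)=5.037901, f(m₃)=9.854227, f(m₄)=16, f(m₅)=23.615160, f(m₆)=32.839650, f(m₇)=43.813411.
h·[f(m₁) + f(m₂) + f(m₃) + f(m₄) + f(m₅) + f(m₆) + f(m₇)] = 0.285714·(132.571429) = 37.8776.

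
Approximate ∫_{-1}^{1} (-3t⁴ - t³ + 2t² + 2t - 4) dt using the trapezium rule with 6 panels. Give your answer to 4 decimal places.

h = (1 − (-1))/6 = 0.333333.
Nodes t₀,…,t₆ = -1, -0.666667, -0.333333, 0, 0.333333, 0.666667, 1.
f(t) = -3t⁴ - t³ + 2t² + 2t - 4: f₀=-6, f₁=-4.740741, f₂=-4.444444, f₃=-4, f₄=-3.185185, f₅=-2.666667, f₆=-4.
(h/2)·[f₀ + 2f₁ + 2f₂ + 2f₃ + 2f₄ + 2f₅ + f₆] = 0.166667·(-48.074074) = -8.0123.

-8.0123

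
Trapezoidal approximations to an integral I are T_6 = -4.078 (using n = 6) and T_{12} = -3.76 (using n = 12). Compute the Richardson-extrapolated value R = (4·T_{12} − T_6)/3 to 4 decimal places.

-3.6540

R = (4·T_{12} − T_6) / 3 = (4·(-3.76) − (-4.078))/3 = (-10.962)/3 = -3.6540.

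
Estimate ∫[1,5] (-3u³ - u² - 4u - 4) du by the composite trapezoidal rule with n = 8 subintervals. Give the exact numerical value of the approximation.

-578

h = (5 − 1)/8 = 0.5.
Nodes u₀,…,u₈ = 1, 1.5, 2, 2.5, 3, 3.5, 4, 4.5, 5.
f(u) = -3u³ - u² - 4u - 4: f₀=-12, f₁=-22.375, f₂=-40, f₃=-67.125, f₄=-106, f₅=-158.875, f₆=-228, f₇=-315.625, f₈=-424.
(h/2)·[f₀ + 2f₁ + 2f₂ + 2f₃ + 2f₄ + 2f₅ + 2f₆ + 2f₇ + f₈] = 0.25·(-2312) = -578.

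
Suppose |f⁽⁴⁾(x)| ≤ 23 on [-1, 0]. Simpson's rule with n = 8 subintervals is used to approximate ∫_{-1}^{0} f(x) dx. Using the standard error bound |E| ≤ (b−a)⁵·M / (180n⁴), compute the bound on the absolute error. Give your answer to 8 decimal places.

0.00003120

|E| ≤ (1)⁵·23 / (180·8⁴) = 23/737280 = 0.00003120.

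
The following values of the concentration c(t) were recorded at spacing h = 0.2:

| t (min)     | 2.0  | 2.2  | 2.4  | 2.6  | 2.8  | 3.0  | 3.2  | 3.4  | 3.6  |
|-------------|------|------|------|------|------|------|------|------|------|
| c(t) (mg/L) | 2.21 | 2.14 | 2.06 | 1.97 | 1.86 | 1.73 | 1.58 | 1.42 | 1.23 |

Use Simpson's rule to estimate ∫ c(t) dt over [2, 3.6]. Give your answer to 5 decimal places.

h = 0.2, n = 8.
(h/3)·[y₀ + 4y₁ + 2y₂ + 4y₃ + 2y₄ + 4y₅ + 2y₆ + 4y₇ + y₈] = 0.066667·(43.48) = 2.89867.

2.89867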